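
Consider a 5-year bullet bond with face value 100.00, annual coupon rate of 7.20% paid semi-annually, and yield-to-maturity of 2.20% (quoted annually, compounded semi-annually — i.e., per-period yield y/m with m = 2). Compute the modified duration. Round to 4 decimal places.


Coupon per period c = face * coupon_rate / m = 3.600000
Periods per year m = 2; per-period yield y/m = 0.011000
Number of cashflows N = 10
Cashflows (t years, CF_t, discount factor 1/(1+y/m)^(m*t), PV):
  t = 0.5000: CF_t = 3.600000, DF = 0.989120, PV = 3.560831
  t = 1.0000: CF_t = 3.600000, DF = 0.978358, PV = 3.522088
  t = 1.5000: CF_t = 3.600000, DF = 0.967713, PV = 3.483766
  t = 2.0000: CF_t = 3.600000, DF = 0.957184, PV = 3.445862
  t = 2.5000: CF_t = 3.600000, DF = 0.946769, PV = 3.408370
  t = 3.0000: CF_t = 3.600000, DF = 0.936468, PV = 3.371286
  t = 3.5000: CF_t = 3.600000, DF = 0.926279, PV = 3.334605
  t = 4.0000: CF_t = 3.600000, DF = 0.916201, PV = 3.298324
  t = 4.5000: CF_t = 3.600000, DF = 0.906232, PV = 3.262437
  t = 5.0000: CF_t = 103.600000, DF = 0.896372, PV = 92.864174
Price P = sum_t PV_t = 123.551742
First compute Macaulay numerator sum_t t * PV_t:
  t * PV_t at t = 0.5000: 1.780415
  t * PV_t at t = 1.0000: 3.522088
  t * PV_t at t = 1.5000: 5.225650
  t * PV_t at t = 2.0000: 6.891724
  t * PV_t at t = 2.5000: 8.520925
  t * PV_t at t = 3.0000: 10.113857
  t * PV_t at t = 3.5000: 11.671118
  t * PV_t at t = 4.0000: 13.193294
  t * PV_t at t = 4.5000: 14.680965
  t * PV_t at t = 5.0000: 464.320869
Macaulay duration D = 539.920906 / 123.551742 = 4.369998
Modified duration = D / (1 + y/m) = 4.369998 / (1 + 0.011000) = 4.322451

Answer: Modified duration = 4.3225


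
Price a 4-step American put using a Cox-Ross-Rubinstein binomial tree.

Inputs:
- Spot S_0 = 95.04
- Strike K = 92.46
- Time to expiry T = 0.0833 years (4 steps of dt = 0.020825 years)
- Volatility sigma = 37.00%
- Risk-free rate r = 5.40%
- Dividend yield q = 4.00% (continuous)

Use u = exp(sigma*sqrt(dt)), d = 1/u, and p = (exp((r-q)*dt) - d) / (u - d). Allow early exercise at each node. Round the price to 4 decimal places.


dt = T/N = 0.020825
u = exp(sigma*sqrt(dt)) = 1.054845; d = 1/u = 0.948006
p = (exp((r-q)*dt) - d) / (u - d) = 0.489384
Discount per step: exp(-r*dt) = 0.998876
Stock lattice S(k, i) with i counting down-moves:
  k=0: S(0,0) = 95.0400
  k=1: S(1,0) = 100.2525; S(1,1) = 90.0985
  k=2: S(2,0) = 105.7509; S(2,1) = 95.0400; S(2,2) = 85.4139
  k=3: S(3,0) = 111.5508; S(3,1) = 100.2525; S(3,2) = 90.0985; S(3,3) = 80.9730
  k=4: S(4,0) = 117.6689; S(4,1) = 105.7509; S(4,2) = 95.0400; S(4,3) = 85.4139; S(4,4) = 76.7629
Terminal payoffs V(N, i) = max(K - S_T, 0):
  V(4,0) = 0.000000; V(4,1) = 0.000000; V(4,2) = 0.000000; V(4,3) = 7.046051; V(4,4) = 15.697136
Backward induction: V(k, i) = exp(-r*dt) * [p * V(k+1, i) + (1-p) * V(k+1, i+1)]; then take max(V_cont, immediate exercise) for American.
  V(3,0) = exp(-r*dt) * [p*0.000000 + (1-p)*0.000000] = 0.000000; exercise = 0.000000; V(3,0) = max -> 0.000000
  V(3,1) = exp(-r*dt) * [p*0.000000 + (1-p)*0.000000] = 0.000000; exercise = 0.000000; V(3,1) = max -> 0.000000
  V(3,2) = exp(-r*dt) * [p*0.000000 + (1-p)*7.046051] = 3.593784; exercise = 2.361489; V(3,2) = max -> 3.593784
  V(3,3) = exp(-r*dt) * [p*7.046051 + (1-p)*15.697136] = 11.450551; exercise = 11.487046; V(3,3) = max -> 11.487046
  V(2,0) = exp(-r*dt) * [p*0.000000 + (1-p)*0.000000] = 0.000000; exercise = 0.000000; V(2,0) = max -> 0.000000
  V(2,1) = exp(-r*dt) * [p*0.000000 + (1-p)*3.593784] = 1.832981; exercise = 0.000000; V(2,1) = max -> 1.832981
  V(2,2) = exp(-r*dt) * [p*3.593784 + (1-p)*11.487046] = 7.615642; exercise = 7.046051; V(2,2) = max -> 7.615642
  V(1,0) = exp(-r*dt) * [p*0.000000 + (1-p)*1.832981] = 0.934898; exercise = 0.000000; V(1,0) = max -> 0.934898
  V(1,1) = exp(-r*dt) * [p*1.832981 + (1-p)*7.615642] = 4.780322; exercise = 2.361489; V(1,1) = max -> 4.780322
  V(0,0) = exp(-r*dt) * [p*0.934898 + (1-p)*4.780322] = 2.895176; exercise = 0.000000; V(0,0) = max -> 2.895176

Answer: Price = V(0,0) = 2.8952


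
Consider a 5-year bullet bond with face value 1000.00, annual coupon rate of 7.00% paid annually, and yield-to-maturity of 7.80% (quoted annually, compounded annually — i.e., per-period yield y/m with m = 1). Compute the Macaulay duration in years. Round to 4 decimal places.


Coupon per period c = face * coupon_rate / m = 70.000000
Periods per year m = 1; per-period yield y/m = 0.078000
Number of cashflows N = 5
Cashflows (t years, CF_t, discount factor 1/(1+y/m)^(m*t), PV):
  t = 1.0000: CF_t = 70.000000, DF = 0.927644, PV = 64.935065
  t = 2.0000: CF_t = 70.000000, DF = 0.860523, PV = 60.236609
  t = 3.0000: CF_t = 70.000000, DF = 0.798259, PV = 55.878116
  t = 4.0000: CF_t = 70.000000, DF = 0.740500, PV = 51.834987
  t = 5.0000: CF_t = 1070.000000, DF = 0.686920, PV = 735.004458
Price P = sum_t PV_t = 967.889236
Macaulay numerator sum_t t * PV_t:
  t * PV_t at t = 1.0000: 64.935065
  t * PV_t at t = 2.0000: 120.473219
  t * PV_t at t = 3.0000: 167.634349
  t * PV_t at t = 4.0000: 207.339949
  t * PV_t at t = 5.0000: 3675.022292
Macaulay duration D = (sum_t t * PV_t) / P = 4235.404874 / 967.889236 = 4.375919

Answer: Macaulay duration = 4.3759 years


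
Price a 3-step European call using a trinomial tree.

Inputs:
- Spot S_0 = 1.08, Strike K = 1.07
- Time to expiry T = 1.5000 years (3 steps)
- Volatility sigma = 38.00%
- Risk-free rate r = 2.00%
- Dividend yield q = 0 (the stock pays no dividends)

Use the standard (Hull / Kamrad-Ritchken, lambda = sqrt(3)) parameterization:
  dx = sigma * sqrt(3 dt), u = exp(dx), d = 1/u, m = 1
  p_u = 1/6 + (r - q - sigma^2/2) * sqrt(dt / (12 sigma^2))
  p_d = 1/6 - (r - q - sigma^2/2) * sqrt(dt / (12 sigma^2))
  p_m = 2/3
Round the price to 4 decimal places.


Answer: Price = V(0,0) = 0.1984

Derivation:
dt = T/N = 0.500000; dx = sigma*sqrt(3*dt) = 0.465403
u = exp(dx) = 1.592656; d = 1/u = 0.627882
p_u = 0.138626, p_m = 0.666667, p_d = 0.194707
Discount per step: exp(-r*dt) = 0.990050
Stock lattice S(k, j) with j the centered position index:
  k=0: S(0,+0) = 1.0800
  k=1: S(1,-1) = 0.6781; S(1,+0) = 1.0800; S(1,+1) = 1.7201
  k=2: S(2,-2) = 0.4258; S(2,-1) = 0.6781; S(2,+0) = 1.0800; S(2,+1) = 1.7201; S(2,+2) = 2.7395
  k=3: S(3,-3) = 0.2673; S(3,-2) = 0.4258; S(3,-1) = 0.6781; S(3,+0) = 1.0800; S(3,+1) = 1.7201; S(3,+2) = 2.7395; S(3,+3) = 4.3630
Terminal payoffs V(N, j) = max(S_T - K, 0):
  V(3,-3) = 0.000000; V(3,-2) = 0.000000; V(3,-1) = 0.000000; V(3,+0) = 0.010000; V(3,+1) = 0.650068; V(3,+2) = 1.669477; V(3,+3) = 3.293045
Backward induction: V(k, j) = exp(-r*dt) * [p_u * V(k+1, j+1) + p_m * V(k+1, j) + p_d * V(k+1, j-1)]
  V(2,-2) = exp(-r*dt) * [p_u*0.000000 + p_m*0.000000 + p_d*0.000000] = 0.000000
  V(2,-1) = exp(-r*dt) * [p_u*0.010000 + p_m*0.000000 + p_d*0.000000] = 0.001372
  V(2,+0) = exp(-r*dt) * [p_u*0.650068 + p_m*0.010000 + p_d*0.000000] = 0.095820
  V(2,+1) = exp(-r*dt) * [p_u*1.669477 + p_m*0.650068 + p_d*0.010000] = 0.660125
  V(2,+2) = exp(-r*dt) * [p_u*3.293045 + p_m*1.669477 + p_d*0.650068] = 1.679185
  V(1,-1) = exp(-r*dt) * [p_u*0.095820 + p_m*0.001372 + p_d*0.000000] = 0.014057
  V(1,+0) = exp(-r*dt) * [p_u*0.660125 + p_m*0.095820 + p_d*0.001372] = 0.154109
  V(1,+1) = exp(-r*dt) * [p_u*1.679185 + p_m*0.660125 + p_d*0.095820] = 0.684639
  V(0,+0) = exp(-r*dt) * [p_u*0.684639 + p_m*0.154109 + p_d*0.014057] = 0.198392


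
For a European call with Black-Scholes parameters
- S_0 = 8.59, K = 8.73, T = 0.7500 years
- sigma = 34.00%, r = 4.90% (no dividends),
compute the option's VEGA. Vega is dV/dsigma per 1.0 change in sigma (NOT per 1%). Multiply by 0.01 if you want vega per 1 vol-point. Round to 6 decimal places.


d1 = 0.2171290950; d2 = -0.0773195423
phi(d1) = 0.3896481778; exp(-qT) = 1.0000000000; exp(-rT) = 0.9639170845
Vega = S * exp(-qT) * phi(d1) * sqrt(T) = 8.5900 * 1.0000000000 * 0.3896481778 * 0.8660254038 = 2.898654

Answer: Vega = 2.898654


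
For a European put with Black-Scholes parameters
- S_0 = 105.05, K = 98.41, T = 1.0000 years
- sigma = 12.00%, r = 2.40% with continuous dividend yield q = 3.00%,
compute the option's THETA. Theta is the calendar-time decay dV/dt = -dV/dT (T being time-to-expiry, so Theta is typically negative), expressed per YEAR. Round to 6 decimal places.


Answer: Theta = -2.213316

Derivation:
d1 = 0.5541166865; d2 = 0.4341166865
phi(d1) = 0.3421653483; exp(-qT) = 0.9704455335; exp(-rT) = 0.9762857098
Theta = -S*exp(-qT)*phi(d1)*sigma/(2*sqrt(T)) + r*K*exp(-rT)*N(-d2) - q*S*exp(-qT)*N(-d1)
N(-d1) = 0.2897494955; N(-d2) = 0.3321018544; sqrt(T) = 1.0000000000
Term 1 = -105.0500 * 0.9704455335 * 0.3421653483 * 0.1200 / (2 * 1.0000000000) = -2.0929290126
Term 2 = 0.0240 * 98.4100 * 0.9762857098 * 0.3321018544 = 0.7657706318
Term 3 = -0.0300 * 105.0500 * 0.9704455335 * 0.2897494955 = -0.8861580059
Theta = -2.0929290126 + (0.7657706318) + (-0.8861580059) = -2.213316


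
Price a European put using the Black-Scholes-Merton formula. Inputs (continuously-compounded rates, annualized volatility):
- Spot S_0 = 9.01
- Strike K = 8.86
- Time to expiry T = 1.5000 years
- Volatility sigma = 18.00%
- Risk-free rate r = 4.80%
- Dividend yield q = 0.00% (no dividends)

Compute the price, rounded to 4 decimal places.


d1 = (ln(S/K) + (r - q + 0.5*sigma^2) * T) / (sigma * sqrt(T)) = 0.51297898
d2 = d1 - sigma * sqrt(T) = 0.29252490
exp(-rT) = 0.93053090; exp(-qT) = 1.00000000
P = K * exp(-rT) * N(-d2) - S_0 * exp(-qT) * N(-d1)
N(-d1) = 0.30398301; N(-d2) = 0.38494266
P = 8.8600 * 0.93053090 * 0.38494266 - 9.0100 * 1.00000000 * 0.30398301 = 0.4348

Answer: Price = 0.4348


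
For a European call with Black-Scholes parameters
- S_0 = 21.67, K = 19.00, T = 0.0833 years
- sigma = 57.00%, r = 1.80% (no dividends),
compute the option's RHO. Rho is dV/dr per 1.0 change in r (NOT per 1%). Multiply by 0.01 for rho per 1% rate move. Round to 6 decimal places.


Answer: Rho = 1.210722

Derivation:
d1 = 0.8906426131; d2 = 0.7261306986
phi(d1) = 0.2683238412; exp(-qT) = 1.0000000000; exp(-rT) = 0.9985017235
N(d2) = 0.7661206744
Rho = K*T*exp(-rT)*N(d2) = 19.0000 * 0.0833 * 0.9985017235 * 0.7661206744 = 1.210722


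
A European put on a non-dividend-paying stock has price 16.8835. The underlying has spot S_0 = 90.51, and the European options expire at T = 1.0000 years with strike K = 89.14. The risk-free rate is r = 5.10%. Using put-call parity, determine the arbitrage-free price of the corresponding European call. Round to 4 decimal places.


Answer: Call price = 22.6857

Derivation:
Put-call parity: C - P = S_0 * exp(-qT) - K * exp(-rT).
S_0 * exp(-qT) = 90.5100 * 1.00000000 = 90.51000000
K * exp(-rT) = 89.1400 * 0.95027867 = 84.70784069
C = P + S*exp(-qT) - K*exp(-rT)
C = 16.8835 + 90.51000000 - 84.70784069 = 22.6857


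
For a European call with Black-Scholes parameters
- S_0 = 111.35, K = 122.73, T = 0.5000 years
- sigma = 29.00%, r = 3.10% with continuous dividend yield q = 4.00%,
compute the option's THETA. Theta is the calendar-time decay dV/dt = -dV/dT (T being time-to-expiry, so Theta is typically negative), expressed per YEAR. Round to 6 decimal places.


d1 = -0.3939483377; d2 = -0.5990093043
phi(d1) = 0.3691559189; exp(-qT) = 0.9801986733; exp(-rT) = 0.9846195068
Theta = -S*exp(-qT)*phi(d1)*sigma/(2*sqrt(T)) - r*K*exp(-rT)*N(d2) + q*S*exp(-qT)*N(d1)
N(d1) = 0.3468095909; N(d2) = 0.2745833400; sqrt(T) = 0.7071067812
Term 1 = -111.3500 * 0.9801986733 * 0.3691559189 * 0.2900 / (2 * 0.7071067812) = -8.2622278582
Term 2 = -0.0310 * 122.7300 * 0.9846195068 * 0.2745833400 = -1.0286201960
Term 3 = 0.0400 * 111.3500 * 0.9801986733 * 0.3468095909 = 1.5141030082
Theta = -8.2622278582 + (-1.0286201960) + (1.5141030082) = -7.776745

Answer: Theta = -7.776745


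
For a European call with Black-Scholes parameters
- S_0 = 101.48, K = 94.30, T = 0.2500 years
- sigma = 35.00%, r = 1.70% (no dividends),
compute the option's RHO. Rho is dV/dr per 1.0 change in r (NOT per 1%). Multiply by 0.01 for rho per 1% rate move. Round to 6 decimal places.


d1 = 0.5311031148; d2 = 0.3561031148
phi(d1) = 0.3464648902; exp(-qT) = 1.0000000000; exp(-rT) = 0.9957590185
N(d2) = 0.6391183277
Rho = K*T*exp(-rT)*N(d2) = 94.3000 * 0.2500 * 0.9957590185 * 0.6391183277 = 15.003315

Answer: Rho = 15.003315


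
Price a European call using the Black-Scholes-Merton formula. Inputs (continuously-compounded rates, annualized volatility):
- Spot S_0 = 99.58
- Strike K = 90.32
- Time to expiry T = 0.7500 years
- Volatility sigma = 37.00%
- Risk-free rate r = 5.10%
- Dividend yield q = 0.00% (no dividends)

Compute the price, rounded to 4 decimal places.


d1 = (ln(S/K) + (r - q + 0.5*sigma^2) * T) / (sigma * sqrt(T)) = 0.58418460
d2 = d1 - sigma * sqrt(T) = 0.26375520
exp(-rT) = 0.96247229; exp(-qT) = 1.00000000
C = S_0 * exp(-qT) * N(d1) - K * exp(-rT) * N(d2)
N(d1) = 0.72045194; N(d2) = 0.60401572
C = 99.5800 * 1.00000000 * 0.72045194 - 90.3200 * 0.96247229 * 0.60401572 = 19.2352

Answer: Price = 19.2352


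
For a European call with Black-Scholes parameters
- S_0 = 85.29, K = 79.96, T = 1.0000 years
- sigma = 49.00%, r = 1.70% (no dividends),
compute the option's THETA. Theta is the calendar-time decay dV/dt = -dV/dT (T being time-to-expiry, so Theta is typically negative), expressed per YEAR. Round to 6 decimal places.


d1 = 0.4113891933; d2 = -0.0786108067
phi(d1) = 0.3665724607; exp(-qT) = 1.0000000000; exp(-rT) = 0.9831436846
Theta = -S*exp(-qT)*phi(d1)*sigma/(2*sqrt(T)) - r*K*exp(-rT)*N(d2) + q*S*exp(-qT)*N(d1)
N(d1) = 0.6596064116; N(d2) = 0.4686710958; sqrt(T) = 1.0000000000
Term 1 = -85.2900 * 1.0000000000 * 0.3665724607 * 0.4900 / (2 * 1.0000000000) = -7.6599164674
Term 2 = -0.0170 * 79.9600 * 0.9831436846 * 0.4686710958 = -0.6263352738
Term 3 = 0 (no dividend yield, q = 0)
Theta = -7.6599164674 + (-0.6263352738) + (0.0000000000) = -8.286252

Answer: Theta = -8.286252


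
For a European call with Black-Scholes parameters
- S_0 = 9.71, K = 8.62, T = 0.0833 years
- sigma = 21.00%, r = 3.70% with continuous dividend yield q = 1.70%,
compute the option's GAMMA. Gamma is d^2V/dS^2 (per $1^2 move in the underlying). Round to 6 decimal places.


Answer: Gamma = 0.087584

Derivation:
d1 = 2.0223505197; d2 = 1.9617408670
phi(d1) = 0.0516177669; exp(-qT) = 0.9985849022; exp(-rT) = 0.9969226448
Gamma = exp(-qT) * phi(d1) / (S * sigma * sqrt(T)) = 0.9985849022 * 0.0516177669 / (9.7100 * 0.2100 * 0.2886173938) = 0.087584


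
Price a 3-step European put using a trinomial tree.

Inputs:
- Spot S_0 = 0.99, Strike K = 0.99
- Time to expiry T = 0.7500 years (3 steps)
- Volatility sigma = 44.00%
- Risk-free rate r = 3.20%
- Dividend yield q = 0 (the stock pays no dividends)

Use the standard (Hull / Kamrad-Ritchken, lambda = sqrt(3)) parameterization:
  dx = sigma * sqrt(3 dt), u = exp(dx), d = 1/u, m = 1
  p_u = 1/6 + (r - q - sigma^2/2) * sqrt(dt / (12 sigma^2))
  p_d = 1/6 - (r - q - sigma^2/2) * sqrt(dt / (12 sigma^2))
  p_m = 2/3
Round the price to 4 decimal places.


Answer: Price = V(0,0) = 0.1222

Derivation:
dt = T/N = 0.250000; dx = sigma*sqrt(3*dt) = 0.381051
u = exp(dx) = 1.463823; d = 1/u = 0.683143
p_u = 0.145410, p_m = 0.666667, p_d = 0.187924
Discount per step: exp(-r*dt) = 0.992032
Stock lattice S(k, j) with j the centered position index:
  k=0: S(0,+0) = 0.9900
  k=1: S(1,-1) = 0.6763; S(1,+0) = 0.9900; S(1,+1) = 1.4492
  k=2: S(2,-2) = 0.4620; S(2,-1) = 0.6763; S(2,+0) = 0.9900; S(2,+1) = 1.4492; S(2,+2) = 2.1213
  k=3: S(3,-3) = 0.3156; S(3,-2) = 0.4620; S(3,-1) = 0.6763; S(3,+0) = 0.9900; S(3,+1) = 1.4492; S(3,+2) = 2.1213; S(3,+3) = 3.1053
Terminal payoffs V(N, j) = max(K - S_T, 0):
  V(3,-3) = 0.674376; V(3,-2) = 0.527983; V(3,-1) = 0.313689; V(3,+0) = 0.000000; V(3,+1) = 0.000000; V(3,+2) = 0.000000; V(3,+3) = 0.000000
Backward induction: V(k, j) = exp(-r*dt) * [p_u * V(k+1, j+1) + p_m * V(k+1, j) + p_d * V(k+1, j-1)]
  V(2,-2) = exp(-r*dt) * [p_u*0.313689 + p_m*0.527983 + p_d*0.674376] = 0.520155
  V(2,-1) = exp(-r*dt) * [p_u*0.000000 + p_m*0.313689 + p_d*0.527983] = 0.305889
  V(2,+0) = exp(-r*dt) * [p_u*0.000000 + p_m*0.000000 + p_d*0.313689] = 0.058480
  V(2,+1) = exp(-r*dt) * [p_u*0.000000 + p_m*0.000000 + p_d*0.000000] = 0.000000
  V(2,+2) = exp(-r*dt) * [p_u*0.000000 + p_m*0.000000 + p_d*0.000000] = 0.000000
  V(1,-1) = exp(-r*dt) * [p_u*0.058480 + p_m*0.305889 + p_d*0.520155] = 0.307708
  V(1,+0) = exp(-r*dt) * [p_u*0.000000 + p_m*0.058480 + p_d*0.305889] = 0.095702
  V(1,+1) = exp(-r*dt) * [p_u*0.000000 + p_m*0.000000 + p_d*0.058480] = 0.010902
  V(0,+0) = exp(-r*dt) * [p_u*0.010902 + p_m*0.095702 + p_d*0.307708] = 0.122230


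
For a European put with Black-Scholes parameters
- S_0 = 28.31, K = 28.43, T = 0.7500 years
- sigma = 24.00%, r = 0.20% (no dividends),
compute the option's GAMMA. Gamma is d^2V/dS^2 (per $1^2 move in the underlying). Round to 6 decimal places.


Answer: Gamma = 0.067521

Derivation:
d1 = 0.0907891644; d2 = -0.1170569325
phi(d1) = 0.3973014886; exp(-qT) = 1.0000000000; exp(-rT) = 0.9985011244
Gamma = exp(-qT) * phi(d1) / (S * sigma * sqrt(T)) = 1.0000000000 * 0.3973014886 / (28.3100 * 0.2400 * 0.8660254038) = 0.067521


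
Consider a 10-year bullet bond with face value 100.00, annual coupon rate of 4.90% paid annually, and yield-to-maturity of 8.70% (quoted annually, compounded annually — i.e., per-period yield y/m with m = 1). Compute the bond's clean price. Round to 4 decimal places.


Answer: Price = 75.2875

Derivation:
Coupon per period c = face * coupon_rate / m = 4.900000
Periods per year m = 1; per-period yield y/m = 0.087000
Number of cashflows N = 10
Cashflows (t years, CF_t, discount factor 1/(1+y/m)^(m*t), PV):
  t = 1.0000: CF_t = 4.900000, DF = 0.919963, PV = 4.507820
  t = 2.0000: CF_t = 4.900000, DF = 0.846332, PV = 4.147028
  t = 3.0000: CF_t = 4.900000, DF = 0.778595, PV = 3.815113
  t = 4.0000: CF_t = 4.900000, DF = 0.716278, PV = 3.509764
  t = 5.0000: CF_t = 4.900000, DF = 0.658950, PV = 3.228854
  t = 6.0000: CF_t = 4.900000, DF = 0.606209, PV = 2.970427
  t = 7.0000: CF_t = 4.900000, DF = 0.557690, PV = 2.732683
  t = 8.0000: CF_t = 4.900000, DF = 0.513055, PV = 2.513968
  t = 9.0000: CF_t = 4.900000, DF = 0.471991, PV = 2.312758
  t = 10.0000: CF_t = 104.900000, DF = 0.434215, PV = 45.549126
Price P = sum_t PV_t = 75.287540


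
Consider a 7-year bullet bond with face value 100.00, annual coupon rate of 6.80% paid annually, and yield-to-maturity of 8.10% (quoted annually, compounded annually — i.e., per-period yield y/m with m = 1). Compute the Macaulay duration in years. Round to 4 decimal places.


Coupon per period c = face * coupon_rate / m = 6.800000
Periods per year m = 1; per-period yield y/m = 0.081000
Number of cashflows N = 7
Cashflows (t years, CF_t, discount factor 1/(1+y/m)^(m*t), PV):
  t = 1.0000: CF_t = 6.800000, DF = 0.925069, PV = 6.290472
  t = 2.0000: CF_t = 6.800000, DF = 0.855753, PV = 5.819123
  t = 3.0000: CF_t = 6.800000, DF = 0.791631, PV = 5.383092
  t = 4.0000: CF_t = 6.800000, DF = 0.732314, PV = 4.979734
  t = 5.0000: CF_t = 6.800000, DF = 0.677441, PV = 4.606599
  t = 6.0000: CF_t = 6.800000, DF = 0.626680, PV = 4.261424
  t = 7.0000: CF_t = 106.800000, DF = 0.579722, PV = 61.914361
Price P = sum_t PV_t = 93.254805
Macaulay numerator sum_t t * PV_t:
  t * PV_t at t = 1.0000: 6.290472
  t * PV_t at t = 2.0000: 11.638246
  t * PV_t at t = 3.0000: 16.149277
  t * PV_t at t = 4.0000: 19.918936
  t * PV_t at t = 5.0000: 23.032997
  t * PV_t at t = 6.0000: 25.568544
  t * PV_t at t = 7.0000: 433.400527
Macaulay duration D = (sum_t t * PV_t) / P = 535.998998 / 93.254805 = 5.747682

Answer: Macaulay duration = 5.7477 years


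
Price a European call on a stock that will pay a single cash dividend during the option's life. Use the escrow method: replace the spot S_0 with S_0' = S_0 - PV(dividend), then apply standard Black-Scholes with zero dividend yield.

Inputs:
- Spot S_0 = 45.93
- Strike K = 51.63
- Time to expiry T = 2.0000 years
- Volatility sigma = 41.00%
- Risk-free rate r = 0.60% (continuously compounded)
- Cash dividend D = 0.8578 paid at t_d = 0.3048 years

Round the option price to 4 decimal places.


PV(D) = D * exp(-r * t_d) = 0.8578 * 0.99817287 = 0.85623269
S_0' = S_0 - PV(D) = 45.9300 - 0.85623269 = 45.07376731
d1 = (ln(S_0'/K) + (r + sigma^2/2)*T) / (sigma*sqrt(T)) = 0.07639775
d2 = d1 - sigma*sqrt(T) = -0.50342981
exp(-rT) = 0.98807171
N(d1) = 0.53044867; N(d2) = 0.30733106
C = S_0' * N(d1) - K * exp(-rT) * N(d2) = 45.07376731 * 0.53044867 - 51.6300 * 0.98807171 * 0.30733106 = 8.2311

Answer: Price = 8.2311


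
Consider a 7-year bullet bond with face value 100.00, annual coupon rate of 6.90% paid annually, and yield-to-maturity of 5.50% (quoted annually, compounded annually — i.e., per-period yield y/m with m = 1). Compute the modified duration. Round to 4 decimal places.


Answer: Modified duration = 5.5286

Derivation:
Coupon per period c = face * coupon_rate / m = 6.900000
Periods per year m = 1; per-period yield y/m = 0.055000
Number of cashflows N = 7
Cashflows (t years, CF_t, discount factor 1/(1+y/m)^(m*t), PV):
  t = 1.0000: CF_t = 6.900000, DF = 0.947867, PV = 6.540284
  t = 2.0000: CF_t = 6.900000, DF = 0.898452, PV = 6.199322
  t = 3.0000: CF_t = 6.900000, DF = 0.851614, PV = 5.876134
  t = 4.0000: CF_t = 6.900000, DF = 0.807217, PV = 5.569796
  t = 5.0000: CF_t = 6.900000, DF = 0.765134, PV = 5.279427
  t = 6.0000: CF_t = 6.900000, DF = 0.725246, PV = 5.004196
  t = 7.0000: CF_t = 106.900000, DF = 0.687437, PV = 73.486995
Price P = sum_t PV_t = 107.956154
First compute Macaulay numerator sum_t t * PV_t:
  t * PV_t at t = 1.0000: 6.540284
  t * PV_t at t = 2.0000: 12.398643
  t * PV_t at t = 3.0000: 17.628403
  t * PV_t at t = 4.0000: 22.279182
  t * PV_t at t = 5.0000: 26.397135
  t * PV_t at t = 6.0000: 30.025177
  t * PV_t at t = 7.0000: 514.408964
Macaulay duration D = 629.677789 / 107.956154 = 5.832718
Modified duration = D / (1 + y/m) = 5.832718 / (1 + 0.055000) = 5.528643


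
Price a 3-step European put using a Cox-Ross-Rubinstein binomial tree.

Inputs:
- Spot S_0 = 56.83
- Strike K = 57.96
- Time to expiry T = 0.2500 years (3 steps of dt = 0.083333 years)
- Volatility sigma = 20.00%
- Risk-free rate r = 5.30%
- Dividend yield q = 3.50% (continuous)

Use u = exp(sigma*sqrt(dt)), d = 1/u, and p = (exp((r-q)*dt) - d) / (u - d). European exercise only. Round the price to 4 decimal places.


dt = T/N = 0.083333
u = exp(sigma*sqrt(dt)) = 1.059434; d = 1/u = 0.943900
p = (exp((r-q)*dt) - d) / (u - d) = 0.498563
Discount per step: exp(-r*dt) = 0.995593
Stock lattice S(k, i) with i counting down-moves:
  k=0: S(0,0) = 56.8300
  k=1: S(1,0) = 60.2076; S(1,1) = 53.6418
  k=2: S(2,0) = 63.7860; S(2,1) = 56.8300; S(2,2) = 50.6325
  k=3: S(3,0) = 67.5771; S(3,1) = 60.2076; S(3,2) = 53.6418; S(3,3) = 47.7920
Terminal payoffs V(N, i) = max(K - S_T, 0):
  V(3,0) = 0.000000; V(3,1) = 0.000000; V(3,2) = 4.318162; V(3,3) = 10.167952
Backward induction: V(k, i) = exp(-r*dt) * [p * V(k+1, i) + (1-p) * V(k+1, i+1)].
  V(2,0) = exp(-r*dt) * [p*0.000000 + (1-p)*0.000000] = 0.000000
  V(2,1) = exp(-r*dt) * [p*0.000000 + (1-p)*4.318162] = 2.155743
  V(2,2) = exp(-r*dt) * [p*4.318162 + (1-p)*10.167952] = 7.219505
  V(1,0) = exp(-r*dt) * [p*0.000000 + (1-p)*2.155743] = 1.076205
  V(1,1) = exp(-r*dt) * [p*2.155743 + (1-p)*7.219505] = 4.674210
  V(0,0) = exp(-r*dt) * [p*1.076205 + (1-p)*4.674210] = 2.867684

Answer: Price = V(0,0) = 2.8677


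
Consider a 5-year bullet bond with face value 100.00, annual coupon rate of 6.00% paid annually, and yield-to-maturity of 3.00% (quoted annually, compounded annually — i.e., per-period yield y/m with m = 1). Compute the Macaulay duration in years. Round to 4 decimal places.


Coupon per period c = face * coupon_rate / m = 6.000000
Periods per year m = 1; per-period yield y/m = 0.030000
Number of cashflows N = 5
Cashflows (t years, CF_t, discount factor 1/(1+y/m)^(m*t), PV):
  t = 1.0000: CF_t = 6.000000, DF = 0.970874, PV = 5.825243
  t = 2.0000: CF_t = 6.000000, DF = 0.942596, PV = 5.655575
  t = 3.0000: CF_t = 6.000000, DF = 0.915142, PV = 5.490850
  t = 4.0000: CF_t = 6.000000, DF = 0.888487, PV = 5.330922
  t = 5.0000: CF_t = 106.000000, DF = 0.862609, PV = 91.436531
Price P = sum_t PV_t = 113.739122
Macaulay numerator sum_t t * PV_t:
  t * PV_t at t = 1.0000: 5.825243
  t * PV_t at t = 2.0000: 11.311151
  t * PV_t at t = 3.0000: 16.472550
  t * PV_t at t = 4.0000: 21.323689
  t * PV_t at t = 5.0000: 457.182656
Macaulay duration D = (sum_t t * PV_t) / P = 512.115288 / 113.739122 = 4.502543

Answer: Macaulay duration = 4.5025 years


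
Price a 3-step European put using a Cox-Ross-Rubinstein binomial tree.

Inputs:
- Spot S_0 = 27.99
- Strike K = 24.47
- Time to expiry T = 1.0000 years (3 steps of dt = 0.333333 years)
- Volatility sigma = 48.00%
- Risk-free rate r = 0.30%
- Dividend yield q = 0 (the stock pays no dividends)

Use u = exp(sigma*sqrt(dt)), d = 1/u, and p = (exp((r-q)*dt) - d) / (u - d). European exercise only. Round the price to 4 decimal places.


dt = T/N = 0.333333
u = exp(sigma*sqrt(dt)) = 1.319335; d = 1/u = 0.757957
p = (exp((r-q)*dt) - d) / (u - d) = 0.432940
Discount per step: exp(-r*dt) = 0.999000
Stock lattice S(k, i) with i counting down-moves:
  k=0: S(0,0) = 27.9900
  k=1: S(1,0) = 36.9282; S(1,1) = 21.2152
  k=2: S(2,0) = 48.7207; S(2,1) = 27.9900; S(2,2) = 16.0802
  k=3: S(3,0) = 64.2789; S(3,1) = 36.9282; S(3,2) = 21.2152; S(3,3) = 12.1881
Terminal payoffs V(N, i) = max(K - S_T, 0):
  V(3,0) = 0.000000; V(3,1) = 0.000000; V(3,2) = 3.254773; V(3,3) = 12.281865
Backward induction: V(k, i) = exp(-r*dt) * [p * V(k+1, i) + (1-p) * V(k+1, i+1)].
  V(2,0) = exp(-r*dt) * [p*0.000000 + (1-p)*0.000000] = 0.000000
  V(2,1) = exp(-r*dt) * [p*0.000000 + (1-p)*3.254773] = 1.843806
  V(2,2) = exp(-r*dt) * [p*3.254773 + (1-p)*12.281865] = 8.365305
  V(1,0) = exp(-r*dt) * [p*0.000000 + (1-p)*1.843806] = 1.044503
  V(1,1) = exp(-r*dt) * [p*1.843806 + (1-p)*8.365305] = 5.536347
  V(0,0) = exp(-r*dt) * [p*1.044503 + (1-p)*5.536347] = 3.588057

Answer: Price = V(0,0) = 3.5881


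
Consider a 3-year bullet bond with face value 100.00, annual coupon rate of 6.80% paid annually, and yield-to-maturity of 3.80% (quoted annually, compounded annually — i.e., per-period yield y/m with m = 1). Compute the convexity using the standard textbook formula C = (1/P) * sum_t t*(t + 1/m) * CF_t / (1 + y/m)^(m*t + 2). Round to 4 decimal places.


Answer: Convexity = 10.2520

Derivation:
Coupon per period c = face * coupon_rate / m = 6.800000
Periods per year m = 1; per-period yield y/m = 0.038000
Number of cashflows N = 3
Cashflows (t years, CF_t, discount factor 1/(1+y/m)^(m*t), PV):
  t = 1.0000: CF_t = 6.800000, DF = 0.963391, PV = 6.551060
  t = 2.0000: CF_t = 6.800000, DF = 0.928122, PV = 6.311233
  t = 3.0000: CF_t = 106.800000, DF = 0.894145, PV = 95.494683
Price P = sum_t PV_t = 108.356976
Convexity numerator sum_t t*(t + 1/m) * CF_t / (1+y/m)^(m*t + 2):
  t = 1.0000: term = 12.160372
  t = 2.0000: term = 35.145583
  t = 3.0000: term = 1063.569149
Convexity = (1/P) * sum = 1110.875103 / 108.356976 = 10.251994


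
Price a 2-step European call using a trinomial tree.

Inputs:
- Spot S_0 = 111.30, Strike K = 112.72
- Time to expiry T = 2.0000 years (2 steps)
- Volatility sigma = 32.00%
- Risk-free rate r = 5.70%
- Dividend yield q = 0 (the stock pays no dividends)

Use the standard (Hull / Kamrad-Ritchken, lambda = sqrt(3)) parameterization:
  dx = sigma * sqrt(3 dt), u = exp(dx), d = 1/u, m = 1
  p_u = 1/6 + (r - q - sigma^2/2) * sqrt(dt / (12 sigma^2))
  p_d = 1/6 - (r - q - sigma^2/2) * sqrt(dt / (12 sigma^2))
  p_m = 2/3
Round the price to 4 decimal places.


dt = T/N = 1.000000; dx = sigma*sqrt(3*dt) = 0.554256
u = exp(dx) = 1.740646; d = 1/u = 0.574499
p_u = 0.171899, p_m = 0.666667, p_d = 0.161434
Discount per step: exp(-r*dt) = 0.944594
Stock lattice S(k, j) with j the centered position index:
  k=0: S(0,+0) = 111.3000
  k=1: S(1,-1) = 63.9418; S(1,+0) = 111.3000; S(1,+1) = 193.7339
  k=2: S(2,-2) = 36.7345; S(2,-1) = 63.9418; S(2,+0) = 111.3000; S(2,+1) = 193.7339; S(2,+2) = 337.2221
Terminal payoffs V(N, j) = max(S_T - K, 0):
  V(2,-2) = 0.000000; V(2,-1) = 0.000000; V(2,+0) = 0.000000; V(2,+1) = 81.013890; V(2,+2) = 224.502104
Backward induction: V(k, j) = exp(-r*dt) * [p_u * V(k+1, j+1) + p_m * V(k+1, j) + p_d * V(k+1, j-1)]
  V(1,-1) = exp(-r*dt) * [p_u*0.000000 + p_m*0.000000 + p_d*0.000000] = 0.000000
  V(1,+0) = exp(-r*dt) * [p_u*81.013890 + p_m*0.000000 + p_d*0.000000] = 13.154605
  V(1,+1) = exp(-r*dt) * [p_u*224.502104 + p_m*81.013890 + p_d*0.000000] = 87.470285
  V(0,+0) = exp(-r*dt) * [p_u*87.470285 + p_m*13.154605 + p_d*0.000000] = 22.486801

Answer: Price = V(0,0) = 22.4868


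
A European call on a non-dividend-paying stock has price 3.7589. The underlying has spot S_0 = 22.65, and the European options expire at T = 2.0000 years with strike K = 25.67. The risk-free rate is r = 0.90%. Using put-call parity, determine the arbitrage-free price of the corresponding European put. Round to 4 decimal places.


Put-call parity: C - P = S_0 * exp(-qT) - K * exp(-rT).
S_0 * exp(-qT) = 22.6500 * 1.00000000 = 22.65000000
K * exp(-rT) = 25.6700 * 0.98216103 = 25.21207370
P = C - S*exp(-qT) + K*exp(-rT)
P = 3.7589 - 22.65000000 + 25.21207370 = 6.3210

Answer: Put price = 6.3210


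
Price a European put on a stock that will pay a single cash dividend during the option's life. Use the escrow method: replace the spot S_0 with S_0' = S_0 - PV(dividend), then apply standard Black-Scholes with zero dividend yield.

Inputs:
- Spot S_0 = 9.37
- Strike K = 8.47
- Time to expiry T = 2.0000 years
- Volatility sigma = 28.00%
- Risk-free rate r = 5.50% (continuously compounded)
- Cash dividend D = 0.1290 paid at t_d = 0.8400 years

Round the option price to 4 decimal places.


PV(D) = D * exp(-r * t_d) = 0.1290 * 0.95485097 = 0.12317578
S_0' = S_0 - PV(D) = 9.3700 - 0.12317578 = 9.24682422
d1 = (ln(S_0'/K) + (r + sigma^2/2)*T) / (sigma*sqrt(T)) = 0.69738320
d2 = d1 - sigma*sqrt(T) = 0.30140340
exp(-rT) = 0.89583414
N(-d1) = 0.24278151; N(-d2) = 0.38155345
P = K * exp(-rT) * N(-d2) - S_0' * N(-d1) = 8.4700 * 0.89583414 * 0.38155345 - 9.24682422 * 0.24278151 = 0.6502

Answer: Price = 0.6502


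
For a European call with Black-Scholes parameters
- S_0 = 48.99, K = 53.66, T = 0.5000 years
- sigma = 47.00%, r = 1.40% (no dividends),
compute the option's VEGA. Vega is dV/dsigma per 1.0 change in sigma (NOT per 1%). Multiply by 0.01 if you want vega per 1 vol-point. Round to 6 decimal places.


d1 = -0.0867383797; d2 = -0.4190785669
phi(d1) = 0.3974443692; exp(-qT) = 1.0000000000; exp(-rT) = 0.9930244429
Vega = S * exp(-qT) * phi(d1) * sqrt(T) = 48.9900 * 1.0000000000 * 0.3974443692 * 0.7071067812 = 13.767934

Answer: Vega = 13.767934


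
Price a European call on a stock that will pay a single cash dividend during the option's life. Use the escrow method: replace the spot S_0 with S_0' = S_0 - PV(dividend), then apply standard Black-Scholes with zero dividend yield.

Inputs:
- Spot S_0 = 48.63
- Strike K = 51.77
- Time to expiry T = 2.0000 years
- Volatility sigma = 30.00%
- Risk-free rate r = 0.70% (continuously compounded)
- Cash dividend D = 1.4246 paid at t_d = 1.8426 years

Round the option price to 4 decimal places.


Answer: Price = 6.4782

Derivation:
PV(D) = D * exp(-r * t_d) = 1.4246 * 0.98718463 = 1.40634322
S_0' = S_0 - PV(D) = 48.6300 - 1.40634322 = 47.22365678
d1 = (ln(S_0'/K) + (r + sigma^2/2)*T) / (sigma*sqrt(T)) = 0.02848259
d2 = d1 - sigma*sqrt(T) = -0.39578148
exp(-rT) = 0.98609754
N(d1) = 0.51136137; N(d2) = 0.34613312
C = S_0' * N(d1) - K * exp(-rT) * N(d2) = 47.22365678 * 0.51136137 - 51.7700 * 0.98609754 * 0.34613312 = 6.4782


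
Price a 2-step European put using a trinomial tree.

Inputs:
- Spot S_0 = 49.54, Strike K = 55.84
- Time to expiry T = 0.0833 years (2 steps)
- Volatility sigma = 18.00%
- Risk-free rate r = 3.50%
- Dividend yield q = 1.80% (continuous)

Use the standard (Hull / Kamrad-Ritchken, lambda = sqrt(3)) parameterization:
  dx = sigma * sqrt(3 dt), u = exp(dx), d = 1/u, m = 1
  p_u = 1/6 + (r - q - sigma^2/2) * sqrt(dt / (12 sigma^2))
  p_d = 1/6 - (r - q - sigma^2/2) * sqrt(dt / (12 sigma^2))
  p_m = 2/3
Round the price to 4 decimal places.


dt = T/N = 0.041650; dx = sigma*sqrt(3*dt) = 0.063627
u = exp(dx) = 1.065695; d = 1/u = 0.938355
p_u = 0.166929, p_m = 0.666667, p_d = 0.166405
Discount per step: exp(-r*dt) = 0.998543
Stock lattice S(k, j) with j the centered position index:
  k=0: S(0,+0) = 49.5400
  k=1: S(1,-1) = 46.4861; S(1,+0) = 49.5400; S(1,+1) = 52.7945
  k=2: S(2,-2) = 43.6205; S(2,-1) = 46.4861; S(2,+0) = 49.5400; S(2,+1) = 52.7945; S(2,+2) = 56.2628
Terminal payoffs V(N, j) = max(K - S_T, 0):
  V(2,-2) = 12.219524; V(2,-1) = 9.353891; V(2,+0) = 6.300000; V(2,+1) = 3.045485; V(2,+2) = 0.000000
Backward induction: V(k, j) = exp(-r*dt) * [p_u * V(k+1, j+1) + p_m * V(k+1, j) + p_d * V(k+1, j-1)]
  V(1,-1) = exp(-r*dt) * [p_u*6.300000 + p_m*9.353891 + p_d*12.219524] = 9.307387
  V(1,+0) = exp(-r*dt) * [p_u*3.045485 + p_m*6.300000 + p_d*9.353891] = 6.255785
  V(1,+1) = exp(-r*dt) * [p_u*0.000000 + p_m*3.045485 + p_d*6.300000] = 3.074189
  V(0,+0) = exp(-r*dt) * [p_u*3.074189 + p_m*6.255785 + p_d*9.307387] = 6.223408

Answer: Price = V(0,0) = 6.2234


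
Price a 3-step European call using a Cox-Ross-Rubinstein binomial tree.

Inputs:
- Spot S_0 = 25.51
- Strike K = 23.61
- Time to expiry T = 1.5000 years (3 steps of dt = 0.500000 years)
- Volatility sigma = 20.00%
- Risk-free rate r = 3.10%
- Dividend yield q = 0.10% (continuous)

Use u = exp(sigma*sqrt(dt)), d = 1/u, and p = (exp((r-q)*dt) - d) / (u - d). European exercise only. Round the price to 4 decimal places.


Answer: Price = V(0,0) = 4.1790

Derivation:
dt = T/N = 0.500000
u = exp(sigma*sqrt(dt)) = 1.151910; d = 1/u = 0.868123
p = (exp((r-q)*dt) - d) / (u - d) = 0.517959
Discount per step: exp(-r*dt) = 0.984620
Stock lattice S(k, i) with i counting down-moves:
  k=0: S(0,0) = 25.5100
  k=1: S(1,0) = 29.3852; S(1,1) = 22.1458
  k=2: S(2,0) = 33.8491; S(2,1) = 25.5100; S(2,2) = 19.2253
  k=3: S(3,0) = 38.9911; S(3,1) = 29.3852; S(3,2) = 22.1458; S(3,3) = 16.6899
Terminal payoffs V(N, i) = max(S_T - K, 0):
  V(3,0) = 15.381146; V(3,1) = 5.775222; V(3,2) = 0.000000; V(3,3) = 0.000000
Backward induction: V(k, i) = exp(-r*dt) * [p * V(k+1, i) + (1-p) * V(k+1, i+1)].
  V(2,0) = exp(-r*dt) * [p*15.381146 + (1-p)*5.775222] = 10.585341
  V(2,1) = exp(-r*dt) * [p*5.775222 + (1-p)*0.000000] = 2.945317
  V(2,2) = exp(-r*dt) * [p*0.000000 + (1-p)*0.000000] = 0.000000
  V(1,0) = exp(-r*dt) * [p*10.585341 + (1-p)*2.945317] = 6.796369
  V(1,1) = exp(-r*dt) * [p*2.945317 + (1-p)*0.000000] = 1.502088
  V(0,0) = exp(-r*dt) * [p*6.796369 + (1-p)*1.502088] = 4.179026


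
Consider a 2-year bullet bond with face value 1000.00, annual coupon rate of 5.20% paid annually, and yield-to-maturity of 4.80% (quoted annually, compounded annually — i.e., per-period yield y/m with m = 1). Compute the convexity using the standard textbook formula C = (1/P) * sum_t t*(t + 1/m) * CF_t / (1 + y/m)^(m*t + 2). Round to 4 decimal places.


Coupon per period c = face * coupon_rate / m = 52.000000
Periods per year m = 1; per-period yield y/m = 0.048000
Number of cashflows N = 2
Cashflows (t years, CF_t, discount factor 1/(1+y/m)^(m*t), PV):
  t = 1.0000: CF_t = 52.000000, DF = 0.954198, PV = 49.618321
  t = 2.0000: CF_t = 1052.000000, DF = 0.910495, PV = 957.840452
Price P = sum_t PV_t = 1007.458773
Convexity numerator sum_t t*(t + 1/m) * CF_t / (1+y/m)^(m*t + 2):
  t = 1.0000: term = 90.354438
  t = 2.0000: term = 5232.652083
Convexity = (1/P) * sum = 5323.006521 / 1007.458773 = 5.283597

Answer: Convexity = 5.2836


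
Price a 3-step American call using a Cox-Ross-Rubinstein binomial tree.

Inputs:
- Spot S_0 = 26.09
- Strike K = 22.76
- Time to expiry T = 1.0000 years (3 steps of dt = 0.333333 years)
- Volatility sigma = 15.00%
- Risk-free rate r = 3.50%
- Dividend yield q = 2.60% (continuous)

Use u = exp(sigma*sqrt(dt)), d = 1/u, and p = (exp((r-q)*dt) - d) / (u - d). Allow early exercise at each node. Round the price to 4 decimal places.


dt = T/N = 0.333333
u = exp(sigma*sqrt(dt)) = 1.090463; d = 1/u = 0.917042
p = (exp((r-q)*dt) - d) / (u - d) = 0.495688
Discount per step: exp(-r*dt) = 0.988401
Stock lattice S(k, i) with i counting down-moves:
  k=0: S(0,0) = 26.0900
  k=1: S(1,0) = 28.4502; S(1,1) = 23.9256
  k=2: S(2,0) = 31.0239; S(2,1) = 26.0900; S(2,2) = 21.9408
  k=3: S(3,0) = 33.8304; S(3,1) = 28.4502; S(3,2) = 23.9256; S(3,3) = 20.1206
Terminal payoffs V(N, i) = max(S_T - K, 0):
  V(3,0) = 11.070397; V(3,1) = 5.690184; V(3,2) = 1.165613; V(3,3) = 0.000000
Backward induction: V(k, i) = exp(-r*dt) * [p * V(k+1, i) + (1-p) * V(k+1, i+1)]; then take max(V_cont, immediate exercise) for American.
  V(2,0) = exp(-r*dt) * [p*11.070397 + (1-p)*5.690184] = 8.260157; exercise = 8.263878; V(2,0) = max -> 8.263878
  V(2,1) = exp(-r*dt) * [p*5.690184 + (1-p)*1.165613] = 3.368854; exercise = 3.330000; V(2,1) = max -> 3.368854
  V(2,2) = exp(-r*dt) * [p*1.165613 + (1-p)*0.000000] = 0.571078; exercise = 0.000000; V(2,2) = max -> 0.571078
  V(1,0) = exp(-r*dt) * [p*8.263878 + (1-p)*3.368854] = 5.728039; exercise = 5.690184; V(1,0) = max -> 5.728039
  V(1,1) = exp(-r*dt) * [p*3.368854 + (1-p)*0.571078] = 1.935192; exercise = 1.165613; V(1,1) = max -> 1.935192
  V(0,0) = exp(-r*dt) * [p*5.728039 + (1-p)*1.935192] = 3.771007; exercise = 3.330000; V(0,0) = max -> 3.771007

Answer: Price = V(0,0) = 3.7710


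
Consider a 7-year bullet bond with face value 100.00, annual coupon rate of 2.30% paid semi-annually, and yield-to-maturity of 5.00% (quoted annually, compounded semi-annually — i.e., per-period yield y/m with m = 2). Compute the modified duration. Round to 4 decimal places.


Coupon per period c = face * coupon_rate / m = 1.150000
Periods per year m = 2; per-period yield y/m = 0.025000
Number of cashflows N = 14
Cashflows (t years, CF_t, discount factor 1/(1+y/m)^(m*t), PV):
  t = 0.5000: CF_t = 1.150000, DF = 0.975610, PV = 1.121951
  t = 1.0000: CF_t = 1.150000, DF = 0.951814, PV = 1.094587
  t = 1.5000: CF_t = 1.150000, DF = 0.928599, PV = 1.067889
  t = 2.0000: CF_t = 1.150000, DF = 0.905951, PV = 1.041843
  t = 2.5000: CF_t = 1.150000, DF = 0.883854, PV = 1.016432
  t = 3.0000: CF_t = 1.150000, DF = 0.862297, PV = 0.991641
  t = 3.5000: CF_t = 1.150000, DF = 0.841265, PV = 0.967455
  t = 4.0000: CF_t = 1.150000, DF = 0.820747, PV = 0.943859
  t = 4.5000: CF_t = 1.150000, DF = 0.800728, PV = 0.920838
  t = 5.0000: CF_t = 1.150000, DF = 0.781198, PV = 0.898378
  t = 5.5000: CF_t = 1.150000, DF = 0.762145, PV = 0.876466
  t = 6.0000: CF_t = 1.150000, DF = 0.743556, PV = 0.855089
  t = 6.5000: CF_t = 1.150000, DF = 0.725420, PV = 0.834233
  t = 7.0000: CF_t = 101.150000, DF = 0.707727, PV = 71.586606
Price P = sum_t PV_t = 84.217269
First compute Macaulay numerator sum_t t * PV_t:
  t * PV_t at t = 0.5000: 0.560976
  t * PV_t at t = 1.0000: 1.094587
  t * PV_t at t = 1.5000: 1.601834
  t * PV_t at t = 2.0000: 2.083686
  t * PV_t at t = 2.5000: 2.541081
  t * PV_t at t = 3.0000: 2.974924
  t * PV_t at t = 3.5000: 3.386093
  t * PV_t at t = 4.0000: 3.775434
  t * PV_t at t = 4.5000: 4.143769
  t * PV_t at t = 5.0000: 4.491891
  t * PV_t at t = 5.5000: 4.820566
  t * PV_t at t = 6.0000: 5.130536
  t * PV_t at t = 6.5000: 5.422517
  t * PV_t at t = 7.0000: 501.106241
Macaulay duration D = 543.134134 / 84.217269 = 6.449201
Modified duration = D / (1 + y/m) = 6.449201 / (1 + 0.025000) = 6.291904

Answer: Modified duration = 6.2919


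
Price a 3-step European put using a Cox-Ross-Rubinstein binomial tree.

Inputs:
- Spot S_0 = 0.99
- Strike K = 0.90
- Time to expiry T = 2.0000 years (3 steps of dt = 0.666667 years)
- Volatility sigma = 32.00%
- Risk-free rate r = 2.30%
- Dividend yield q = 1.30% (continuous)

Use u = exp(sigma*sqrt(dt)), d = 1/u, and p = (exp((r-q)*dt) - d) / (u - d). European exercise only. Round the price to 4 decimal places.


dt = T/N = 0.666667
u = exp(sigma*sqrt(dt)) = 1.298590; d = 1/u = 0.770066
p = (exp((r-q)*dt) - d) / (u - d) = 0.447705
Discount per step: exp(-r*dt) = 0.984784
Stock lattice S(k, i) with i counting down-moves:
  k=0: S(0,0) = 0.9900
  k=1: S(1,0) = 1.2856; S(1,1) = 0.7624
  k=2: S(2,0) = 1.6695; S(2,1) = 0.9900; S(2,2) = 0.5871
  k=3: S(3,0) = 2.1680; S(3,1) = 1.2856; S(3,2) = 0.7624; S(3,3) = 0.4521
Terminal payoffs V(N, i) = max(K - S_T, 0):
  V(3,0) = 0.000000; V(3,1) = 0.000000; V(3,2) = 0.137635; V(3,3) = 0.447916
Backward induction: V(k, i) = exp(-r*dt) * [p * V(k+1, i) + (1-p) * V(k+1, i+1)].
  V(2,0) = exp(-r*dt) * [p*0.000000 + (1-p)*0.000000] = 0.000000
  V(2,1) = exp(-r*dt) * [p*0.000000 + (1-p)*0.137635] = 0.074858
  V(2,2) = exp(-r*dt) * [p*0.137635 + (1-p)*0.447916] = 0.304299
  V(1,0) = exp(-r*dt) * [p*0.000000 + (1-p)*0.074858] = 0.040715
  V(1,1) = exp(-r*dt) * [p*0.074858 + (1-p)*0.304299] = 0.198510
  V(0,0) = exp(-r*dt) * [p*0.040715 + (1-p)*0.198510] = 0.125919

Answer: Price = V(0,0) = 0.1259
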